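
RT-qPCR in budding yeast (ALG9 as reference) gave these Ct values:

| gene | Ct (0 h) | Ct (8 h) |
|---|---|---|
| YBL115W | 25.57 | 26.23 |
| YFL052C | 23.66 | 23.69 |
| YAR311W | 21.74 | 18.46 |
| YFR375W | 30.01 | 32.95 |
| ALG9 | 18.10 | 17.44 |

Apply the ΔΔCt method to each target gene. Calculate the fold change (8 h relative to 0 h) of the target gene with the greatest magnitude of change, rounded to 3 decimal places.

YBL115W: ΔΔCt = (26.23−17.44) − (25.57−18.10) = 8.79 − 7.47 = 1.32; fold change = 2^-1.32 = 0.401
YFL052C: ΔΔCt = (23.69−17.44) − (23.66−18.10) = 6.25 − 5.56 = 0.69; fold change = 2^-0.69 = 0.620
YAR311W: ΔΔCt = (18.46−17.44) − (21.74−18.10) = 1.02 − 3.64 = -2.62; fold change = 2^2.62 = 6.148
YFR375W: ΔΔCt = (32.95−17.44) − (30.01−18.10) = 15.51 − 11.91 = 3.60; fold change = 2^-3.60 = 0.082
YFR375W has the largest |ΔΔCt| = 3.60.

0.082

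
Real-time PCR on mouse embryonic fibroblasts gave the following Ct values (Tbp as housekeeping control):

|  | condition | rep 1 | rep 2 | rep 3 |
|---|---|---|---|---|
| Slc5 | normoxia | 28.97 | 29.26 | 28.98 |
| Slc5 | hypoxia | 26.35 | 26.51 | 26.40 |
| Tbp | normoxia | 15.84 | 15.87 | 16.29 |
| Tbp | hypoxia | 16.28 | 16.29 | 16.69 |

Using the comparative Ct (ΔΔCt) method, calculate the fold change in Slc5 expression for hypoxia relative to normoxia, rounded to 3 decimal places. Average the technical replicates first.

Mean Ct: Slc5 normoxia 29.070; Slc5 hypoxia 26.420; Tbp normoxia 16.000; Tbp hypoxia 16.420
ΔCt(normoxia) = 29.070 − 16.000 = 13.070
ΔCt(hypoxia) = 26.420 − 16.420 = 10.000
ΔΔCt = 10.000 − 13.070 = -3.070
Fold change = 2^(−(-3.070)) = 2^3.070 = 8.3977

8.398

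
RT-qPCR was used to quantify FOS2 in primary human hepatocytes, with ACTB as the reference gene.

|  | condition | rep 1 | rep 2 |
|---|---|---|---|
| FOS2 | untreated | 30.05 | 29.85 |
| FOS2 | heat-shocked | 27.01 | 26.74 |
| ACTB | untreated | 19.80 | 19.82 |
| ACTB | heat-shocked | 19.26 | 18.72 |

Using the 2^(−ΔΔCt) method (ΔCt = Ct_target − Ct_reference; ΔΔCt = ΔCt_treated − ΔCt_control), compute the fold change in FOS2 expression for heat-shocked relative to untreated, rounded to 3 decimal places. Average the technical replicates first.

4.773

Mean Ct: FOS2 untreated 29.950; FOS2 heat-shocked 26.875; ACTB untreated 19.810; ACTB heat-shocked 18.990
ΔCt(untreated) = 29.950 − 19.810 = 10.140
ΔCt(heat-shocked) = 26.875 − 18.990 = 7.885
ΔΔCt = 7.885 − 10.140 = -2.255
Fold change = 2^(−(-2.255)) = 2^2.255 = 4.7733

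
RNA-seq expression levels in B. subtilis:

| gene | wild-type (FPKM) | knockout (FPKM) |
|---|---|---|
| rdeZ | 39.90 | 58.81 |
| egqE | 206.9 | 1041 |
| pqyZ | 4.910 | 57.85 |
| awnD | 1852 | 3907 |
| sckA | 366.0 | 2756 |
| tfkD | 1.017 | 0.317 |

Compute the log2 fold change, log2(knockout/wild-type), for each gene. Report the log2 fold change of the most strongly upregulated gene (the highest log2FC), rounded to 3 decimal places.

3.559

log2(58.81/39.90) = 0.560  (rdeZ)
log2(1041/206.9) = 2.331  (egqE)
log2(57.85/4.910) = 3.559  (pqyZ)
log2(3907/1852) = 1.077  (awnD)
log2(2756/366.0) = 2.913  (sckA)
log2(0.317/1.017) = -1.682  (tfkD)
pqyZ is most strongly upregulated.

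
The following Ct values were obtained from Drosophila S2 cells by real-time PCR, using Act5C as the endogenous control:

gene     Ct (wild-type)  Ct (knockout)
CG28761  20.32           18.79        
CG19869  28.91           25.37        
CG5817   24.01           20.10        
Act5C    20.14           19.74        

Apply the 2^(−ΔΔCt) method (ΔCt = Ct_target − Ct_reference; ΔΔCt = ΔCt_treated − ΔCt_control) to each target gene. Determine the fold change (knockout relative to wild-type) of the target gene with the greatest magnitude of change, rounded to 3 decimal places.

11.392

CG28761: ΔΔCt = (18.79−19.74) − (20.32−20.14) = -0.95 − 0.18 = -1.13; fold change = 2^1.13 = 2.189
CG19869: ΔΔCt = (25.37−19.74) − (28.91−20.14) = 5.63 − 8.77 = -3.14; fold change = 2^3.14 = 8.815
CG5817: ΔΔCt = (20.10−19.74) − (24.01−20.14) = 0.36 − 3.87 = -3.51; fold change = 2^3.51 = 11.392
CG5817 has the largest |ΔΔCt| = 3.51.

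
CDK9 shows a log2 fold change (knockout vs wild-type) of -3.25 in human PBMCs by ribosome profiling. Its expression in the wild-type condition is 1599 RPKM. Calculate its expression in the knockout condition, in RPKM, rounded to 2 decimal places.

168.07

Fold change = 2^(-3.25) = 0.1051
knockout expression = 1599 × 0.1051 = 168.07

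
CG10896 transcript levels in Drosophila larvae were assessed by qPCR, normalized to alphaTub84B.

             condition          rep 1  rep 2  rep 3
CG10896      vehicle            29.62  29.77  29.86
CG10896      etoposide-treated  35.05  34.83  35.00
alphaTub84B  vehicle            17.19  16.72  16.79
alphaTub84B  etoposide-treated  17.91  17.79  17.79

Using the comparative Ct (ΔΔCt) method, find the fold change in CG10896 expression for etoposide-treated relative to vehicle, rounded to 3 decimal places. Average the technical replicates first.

0.051

Mean Ct: CG10896 vehicle 29.750; CG10896 etoposide-treated 34.960; alphaTub84B vehicle 16.900; alphaTub84B etoposide-treated 17.830
ΔCt(vehicle) = 29.750 − 16.900 = 12.850
ΔCt(etoposide-treated) = 34.960 − 17.830 = 17.130
ΔΔCt = 17.130 − 12.850 = 4.280
Fold change = 2^(−4.280) = 0.0515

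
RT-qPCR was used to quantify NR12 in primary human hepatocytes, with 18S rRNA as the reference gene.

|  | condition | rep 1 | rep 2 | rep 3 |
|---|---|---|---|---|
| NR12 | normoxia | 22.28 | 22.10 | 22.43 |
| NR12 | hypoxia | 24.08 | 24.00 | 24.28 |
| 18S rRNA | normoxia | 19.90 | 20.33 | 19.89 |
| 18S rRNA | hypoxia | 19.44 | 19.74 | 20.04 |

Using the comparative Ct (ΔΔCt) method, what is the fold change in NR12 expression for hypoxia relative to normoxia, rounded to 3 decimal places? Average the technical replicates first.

0.225

Mean Ct: NR12 normoxia 22.270; NR12 hypoxia 24.120; 18S rRNA normoxia 20.040; 18S rRNA hypoxia 19.740
ΔCt(normoxia) = 22.270 − 20.040 = 2.230
ΔCt(hypoxia) = 24.120 − 19.740 = 4.380
ΔΔCt = 4.380 − 2.230 = 2.150
Fold change = 2^(−2.150) = 0.2253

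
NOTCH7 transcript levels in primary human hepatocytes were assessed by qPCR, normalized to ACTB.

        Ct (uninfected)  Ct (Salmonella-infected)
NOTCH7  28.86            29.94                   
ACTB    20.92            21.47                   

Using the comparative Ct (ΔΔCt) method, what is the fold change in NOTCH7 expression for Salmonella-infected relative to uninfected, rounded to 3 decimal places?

0.693

ΔCt(uninfected) = 28.860 − 20.920 = 7.940
ΔCt(Salmonella-infected) = 29.940 − 21.470 = 8.470
ΔΔCt = 8.470 − 7.940 = 0.530
Fold change = 2^(−0.530) = 0.6926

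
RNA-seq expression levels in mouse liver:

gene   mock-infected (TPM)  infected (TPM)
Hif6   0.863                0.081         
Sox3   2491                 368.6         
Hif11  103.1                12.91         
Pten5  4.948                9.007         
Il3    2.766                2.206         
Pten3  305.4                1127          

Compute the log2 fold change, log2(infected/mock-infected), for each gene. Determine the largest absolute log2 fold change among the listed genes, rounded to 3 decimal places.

3.413

log2(0.081/0.863) = -3.413  (Hif6)
log2(368.6/2491) = -2.757  (Sox3)
log2(12.91/103.1) = -2.997  (Hif11)
log2(9.007/4.948) = 0.864  (Pten5)
log2(2.206/2.766) = -0.326  (Il3)
log2(1127/305.4) = 1.884  (Pten3)
The largest magnitude belongs to Hif6.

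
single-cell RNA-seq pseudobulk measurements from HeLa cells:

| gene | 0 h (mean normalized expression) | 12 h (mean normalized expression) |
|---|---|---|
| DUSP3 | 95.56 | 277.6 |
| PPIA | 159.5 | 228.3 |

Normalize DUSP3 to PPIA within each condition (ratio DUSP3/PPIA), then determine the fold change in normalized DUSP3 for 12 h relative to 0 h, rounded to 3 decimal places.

DUSP3/PPIA (0 h) = 95.56 / 159.5 = 0.59912
DUSP3/PPIA (12 h) = 277.6 / 228.3 = 1.2159
Fold change = 1.2159 / 0.59912 = 2.0295

2.030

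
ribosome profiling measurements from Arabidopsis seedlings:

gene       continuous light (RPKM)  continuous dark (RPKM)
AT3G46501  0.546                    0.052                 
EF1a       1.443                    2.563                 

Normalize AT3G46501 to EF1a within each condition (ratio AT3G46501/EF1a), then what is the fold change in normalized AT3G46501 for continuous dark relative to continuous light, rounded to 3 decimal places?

0.054

AT3G46501/EF1a (continuous light) = 0.546 / 1.443 = 0.37838
AT3G46501/EF1a (continuous dark) = 0.052 / 2.563 = 0.020289
Fold change = 0.020289 / 0.37838 = 0.0536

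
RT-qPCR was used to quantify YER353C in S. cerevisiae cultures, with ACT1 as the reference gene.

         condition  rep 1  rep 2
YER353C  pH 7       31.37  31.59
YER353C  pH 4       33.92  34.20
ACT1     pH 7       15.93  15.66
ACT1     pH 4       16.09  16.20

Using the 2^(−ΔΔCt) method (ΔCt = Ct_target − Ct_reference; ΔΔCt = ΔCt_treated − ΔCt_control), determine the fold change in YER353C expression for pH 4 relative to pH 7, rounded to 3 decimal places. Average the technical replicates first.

Mean Ct: YER353C pH 7 31.480; YER353C pH 4 34.060; ACT1 pH 7 15.795; ACT1 pH 4 16.145
ΔCt(pH 7) = 31.480 − 15.795 = 15.685
ΔCt(pH 4) = 34.060 − 16.145 = 17.915
ΔΔCt = 17.915 − 15.685 = 2.230
Fold change = 2^(−2.230) = 0.2132

0.213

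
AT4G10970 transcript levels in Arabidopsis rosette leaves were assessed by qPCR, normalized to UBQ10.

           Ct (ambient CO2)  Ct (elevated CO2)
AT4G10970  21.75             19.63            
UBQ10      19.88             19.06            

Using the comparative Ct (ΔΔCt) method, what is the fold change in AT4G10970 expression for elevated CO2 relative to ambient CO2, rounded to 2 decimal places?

ΔCt(ambient CO2) = 21.750 − 19.880 = 1.870
ΔCt(elevated CO2) = 19.630 − 19.060 = 0.570
ΔΔCt = 0.570 − 1.870 = -1.300
Fold change = 2^(−(-1.300)) = 2^1.300 = 2.462

2.46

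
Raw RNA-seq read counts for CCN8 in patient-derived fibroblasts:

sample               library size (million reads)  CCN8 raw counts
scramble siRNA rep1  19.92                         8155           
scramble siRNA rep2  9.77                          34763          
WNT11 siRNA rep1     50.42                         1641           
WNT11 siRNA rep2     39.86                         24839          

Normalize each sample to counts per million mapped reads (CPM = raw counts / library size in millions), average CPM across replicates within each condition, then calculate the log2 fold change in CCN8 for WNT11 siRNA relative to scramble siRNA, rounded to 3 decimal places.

CPM(scramble siRNA rep1) = 8155 / 19.92 = 409.3876
CPM(scramble siRNA rep2) = 34763 / 9.77 = 3558.1372
CPM(WNT11 siRNA rep1) = 1641 / 50.42 = 32.5466
CPM(WNT11 siRNA rep2) = 24839 / 39.86 = 623.1560
mean CPM(scramble siRNA) = 1983.7624; mean CPM(WNT11 siRNA) = 327.8513
Fold change = 327.8513 / 1983.7624 = 0.16527
log2(0.16527) = -2.5971

-2.597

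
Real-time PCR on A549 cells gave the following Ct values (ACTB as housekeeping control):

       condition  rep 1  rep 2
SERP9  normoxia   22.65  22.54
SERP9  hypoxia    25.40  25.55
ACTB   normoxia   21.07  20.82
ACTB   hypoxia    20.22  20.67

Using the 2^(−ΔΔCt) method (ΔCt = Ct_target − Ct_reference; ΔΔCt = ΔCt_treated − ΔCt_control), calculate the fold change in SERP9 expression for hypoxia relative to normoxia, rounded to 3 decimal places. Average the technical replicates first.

0.096

Mean Ct: SERP9 normoxia 22.595; SERP9 hypoxia 25.475; ACTB normoxia 20.945; ACTB hypoxia 20.445
ΔCt(normoxia) = 22.595 − 20.945 = 1.650
ΔCt(hypoxia) = 25.475 − 20.445 = 5.030
ΔΔCt = 5.030 − 1.650 = 3.380
Fold change = 2^(−3.380) = 0.0961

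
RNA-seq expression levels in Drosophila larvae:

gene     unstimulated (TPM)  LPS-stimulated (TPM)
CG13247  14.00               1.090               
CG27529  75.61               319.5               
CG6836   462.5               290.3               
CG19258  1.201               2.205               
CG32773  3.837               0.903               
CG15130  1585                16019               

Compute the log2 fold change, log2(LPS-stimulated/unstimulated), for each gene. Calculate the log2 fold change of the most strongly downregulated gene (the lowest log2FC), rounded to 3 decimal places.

log2(1.090/14.00) = -3.683  (CG13247)
log2(319.5/75.61) = 2.079  (CG27529)
log2(290.3/462.5) = -0.672  (CG6836)
log2(2.205/1.201) = 0.877  (CG19258)
log2(0.903/3.837) = -2.087  (CG32773)
log2(16019/1585) = 3.337  (CG15130)
CG13247 is most strongly downregulated.

-3.683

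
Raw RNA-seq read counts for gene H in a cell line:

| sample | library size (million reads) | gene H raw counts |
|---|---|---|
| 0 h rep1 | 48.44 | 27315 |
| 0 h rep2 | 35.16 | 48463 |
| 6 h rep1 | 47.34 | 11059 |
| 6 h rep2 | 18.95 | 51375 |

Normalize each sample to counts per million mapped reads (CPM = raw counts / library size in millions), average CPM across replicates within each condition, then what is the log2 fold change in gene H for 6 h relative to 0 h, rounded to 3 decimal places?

0.600

CPM(0 h rep1) = 27315 / 48.44 = 563.8935
CPM(0 h rep2) = 48463 / 35.16 = 1378.3561
CPM(6 h rep1) = 11059 / 47.34 = 233.6079
CPM(6 h rep2) = 51375 / 18.95 = 2711.0818
mean CPM(0 h) = 971.1248; mean CPM(6 h) = 1472.3449
Fold change = 1472.3449 / 971.1248 = 1.51612
log2(1.51612) = 0.6004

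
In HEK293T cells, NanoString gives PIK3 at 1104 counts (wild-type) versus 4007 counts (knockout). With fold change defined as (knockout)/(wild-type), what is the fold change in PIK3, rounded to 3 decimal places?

Fold change = 4007 / 1104 = 3.6295
PIK3 is upregulated.

3.630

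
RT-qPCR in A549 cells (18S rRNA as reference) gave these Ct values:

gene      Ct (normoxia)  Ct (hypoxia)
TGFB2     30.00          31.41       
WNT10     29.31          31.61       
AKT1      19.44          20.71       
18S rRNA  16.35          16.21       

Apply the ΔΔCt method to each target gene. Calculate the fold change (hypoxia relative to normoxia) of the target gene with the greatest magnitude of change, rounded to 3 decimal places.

0.184

TGFB2: ΔΔCt = (31.41−16.21) − (30.00−16.35) = 15.20 − 13.65 = 1.55; fold change = 2^-1.55 = 0.342
WNT10: ΔΔCt = (31.61−16.21) − (29.31−16.35) = 15.40 − 12.96 = 2.44; fold change = 2^-2.44 = 0.184
AKT1: ΔΔCt = (20.71−16.21) − (19.44−16.35) = 4.50 − 3.09 = 1.41; fold change = 2^-1.41 = 0.376
WNT10 has the largest |ΔΔCt| = 2.44.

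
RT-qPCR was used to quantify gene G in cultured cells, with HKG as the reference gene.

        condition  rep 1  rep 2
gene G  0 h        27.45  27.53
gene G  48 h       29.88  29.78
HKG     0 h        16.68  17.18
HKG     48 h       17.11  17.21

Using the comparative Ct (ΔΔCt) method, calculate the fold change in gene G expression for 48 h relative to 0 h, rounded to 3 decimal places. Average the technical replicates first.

0.232

Mean Ct: gene G 0 h 27.490; gene G 48 h 29.830; HKG 0 h 16.930; HKG 48 h 17.160
ΔCt(0 h) = 27.490 − 16.930 = 10.560
ΔCt(48 h) = 29.830 − 17.160 = 12.670
ΔΔCt = 12.670 − 10.560 = 2.110
Fold change = 2^(−2.110) = 0.2316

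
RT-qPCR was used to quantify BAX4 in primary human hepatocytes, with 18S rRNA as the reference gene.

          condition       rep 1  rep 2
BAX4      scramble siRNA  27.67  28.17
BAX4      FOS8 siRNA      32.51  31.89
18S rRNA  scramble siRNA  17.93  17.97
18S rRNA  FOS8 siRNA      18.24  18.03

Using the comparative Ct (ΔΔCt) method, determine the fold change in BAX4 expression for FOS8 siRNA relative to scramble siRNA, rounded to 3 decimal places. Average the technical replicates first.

0.059

Mean Ct: BAX4 scramble siRNA 27.920; BAX4 FOS8 siRNA 32.200; 18S rRNA scramble siRNA 17.950; 18S rRNA FOS8 siRNA 18.135
ΔCt(scramble siRNA) = 27.920 − 17.950 = 9.970
ΔCt(FOS8 siRNA) = 32.200 − 18.135 = 14.065
ΔΔCt = 14.065 − 9.970 = 4.095
Fold change = 2^(−4.095) = 0.0585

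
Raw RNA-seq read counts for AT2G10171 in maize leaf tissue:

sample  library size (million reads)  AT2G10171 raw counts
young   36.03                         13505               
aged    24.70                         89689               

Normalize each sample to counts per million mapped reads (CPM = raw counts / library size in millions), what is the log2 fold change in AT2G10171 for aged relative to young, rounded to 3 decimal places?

3.276

CPM(young) = 13505 / 36.03 = 374.8265
CPM(aged) = 89689 / 24.70 = 3631.1336
Fold change = 3631.1336 / 374.8265 = 9.68750
log2(9.68750) = 3.2761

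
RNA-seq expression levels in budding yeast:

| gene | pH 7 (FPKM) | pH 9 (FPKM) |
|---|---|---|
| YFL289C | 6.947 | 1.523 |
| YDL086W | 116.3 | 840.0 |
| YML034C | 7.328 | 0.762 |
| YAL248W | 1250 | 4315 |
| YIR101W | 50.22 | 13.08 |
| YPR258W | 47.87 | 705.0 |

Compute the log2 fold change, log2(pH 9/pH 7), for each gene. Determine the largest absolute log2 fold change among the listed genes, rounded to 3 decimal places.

3.880

log2(1.523/6.947) = -2.189  (YFL289C)
log2(840.0/116.3) = 2.853  (YDL086W)
log2(0.762/7.328) = -3.266  (YML034C)
log2(4315/1250) = 1.787  (YAL248W)
log2(13.08/50.22) = -1.941  (YIR101W)
log2(705.0/47.87) = 3.880  (YPR258W)
The largest magnitude belongs to YPR258W.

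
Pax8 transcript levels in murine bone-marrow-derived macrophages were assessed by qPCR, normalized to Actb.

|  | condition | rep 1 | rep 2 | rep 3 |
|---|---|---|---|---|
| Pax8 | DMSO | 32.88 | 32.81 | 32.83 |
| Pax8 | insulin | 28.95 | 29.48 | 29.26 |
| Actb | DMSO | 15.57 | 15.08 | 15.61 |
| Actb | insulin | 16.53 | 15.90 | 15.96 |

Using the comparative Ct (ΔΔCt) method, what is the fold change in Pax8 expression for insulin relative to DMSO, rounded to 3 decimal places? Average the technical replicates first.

Mean Ct: Pax8 DMSO 32.840; Pax8 insulin 29.230; Actb DMSO 15.420; Actb insulin 16.130
ΔCt(DMSO) = 32.840 − 15.420 = 17.420
ΔCt(insulin) = 29.230 − 16.130 = 13.100
ΔΔCt = 13.100 − 17.420 = -4.320
Fold change = 2^(−(-4.320)) = 2^4.320 = 19.9733

19.973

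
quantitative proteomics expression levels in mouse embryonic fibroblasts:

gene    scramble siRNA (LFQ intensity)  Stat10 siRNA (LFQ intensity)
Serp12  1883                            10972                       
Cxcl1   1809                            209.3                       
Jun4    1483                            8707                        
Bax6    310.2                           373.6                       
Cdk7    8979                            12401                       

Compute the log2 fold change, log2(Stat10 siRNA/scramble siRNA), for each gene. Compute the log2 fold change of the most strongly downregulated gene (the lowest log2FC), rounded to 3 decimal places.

log2(10972/1883) = 2.543  (Serp12)
log2(209.3/1809) = -3.112  (Cxcl1)
log2(8707/1483) = 2.554  (Jun4)
log2(373.6/310.2) = 0.268  (Bax6)
log2(12401/8979) = 0.466  (Cdk7)
Cxcl1 is most strongly downregulated.

-3.112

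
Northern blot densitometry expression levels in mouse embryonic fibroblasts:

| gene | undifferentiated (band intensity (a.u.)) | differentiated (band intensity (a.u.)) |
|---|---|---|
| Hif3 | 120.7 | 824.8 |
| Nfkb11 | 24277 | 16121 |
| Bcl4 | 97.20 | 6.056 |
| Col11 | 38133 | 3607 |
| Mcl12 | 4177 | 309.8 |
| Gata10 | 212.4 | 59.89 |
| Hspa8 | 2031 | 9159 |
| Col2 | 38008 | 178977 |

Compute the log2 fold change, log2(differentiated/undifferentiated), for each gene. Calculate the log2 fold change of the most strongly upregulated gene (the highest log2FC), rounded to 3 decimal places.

log2(824.8/120.7) = 2.773  (Hif3)
log2(16121/24277) = -0.591  (Nfkb11)
log2(6.056/97.20) = -4.005  (Bcl4)
log2(3607/38133) = -3.402  (Col11)
log2(309.8/4177) = -3.753  (Mcl12)
log2(59.89/212.4) = -1.826  (Gata10)
log2(9159/2031) = 2.173  (Hspa8)
log2(178977/38008) = 2.235  (Col2)
Hif3 is most strongly upregulated.

2.773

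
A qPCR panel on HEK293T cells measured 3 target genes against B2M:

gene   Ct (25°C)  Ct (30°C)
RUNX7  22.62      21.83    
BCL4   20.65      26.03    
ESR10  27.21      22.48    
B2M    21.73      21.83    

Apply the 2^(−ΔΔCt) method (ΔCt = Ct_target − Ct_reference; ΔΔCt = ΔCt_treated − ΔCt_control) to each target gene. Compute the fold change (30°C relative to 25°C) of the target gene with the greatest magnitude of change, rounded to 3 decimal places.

RUNX7: ΔΔCt = (21.83−21.83) − (22.62−21.73) = 0.00 − 0.89 = -0.89; fold change = 2^0.89 = 1.853
BCL4: ΔΔCt = (26.03−21.83) − (20.65−21.73) = 4.20 − (-1.08) = 5.28; fold change = 2^-5.28 = 0.026
ESR10: ΔΔCt = (22.48−21.83) − (27.21−21.73) = 0.65 − 5.48 = -4.83; fold change = 2^4.83 = 28.443
BCL4 has the largest |ΔΔCt| = 5.28.

0.026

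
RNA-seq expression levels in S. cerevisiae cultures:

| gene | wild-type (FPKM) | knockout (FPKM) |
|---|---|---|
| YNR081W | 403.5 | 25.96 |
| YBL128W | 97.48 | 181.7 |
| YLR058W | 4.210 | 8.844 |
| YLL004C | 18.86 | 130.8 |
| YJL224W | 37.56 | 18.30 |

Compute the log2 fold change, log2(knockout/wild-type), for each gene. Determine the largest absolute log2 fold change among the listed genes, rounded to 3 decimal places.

3.958

log2(25.96/403.5) = -3.958  (YNR081W)
log2(181.7/97.48) = 0.898  (YBL128W)
log2(8.844/4.210) = 1.071  (YLR058W)
log2(130.8/18.86) = 2.794  (YLL004C)
log2(18.30/37.56) = -1.037  (YJL224W)
The largest magnitude belongs to YNR081W.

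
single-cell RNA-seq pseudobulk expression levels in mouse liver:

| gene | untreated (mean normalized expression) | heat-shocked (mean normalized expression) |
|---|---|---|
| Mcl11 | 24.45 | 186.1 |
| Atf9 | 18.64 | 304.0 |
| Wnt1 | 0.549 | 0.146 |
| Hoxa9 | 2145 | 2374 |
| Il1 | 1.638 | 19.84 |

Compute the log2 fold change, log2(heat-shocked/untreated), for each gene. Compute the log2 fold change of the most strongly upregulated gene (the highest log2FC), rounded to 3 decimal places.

4.028

log2(186.1/24.45) = 2.928  (Mcl11)
log2(304.0/18.64) = 4.028  (Atf9)
log2(0.146/0.549) = -1.911  (Wnt1)
log2(2374/2145) = 0.146  (Hoxa9)
log2(19.84/1.638) = 3.598  (Il1)
Atf9 is most strongly upregulated.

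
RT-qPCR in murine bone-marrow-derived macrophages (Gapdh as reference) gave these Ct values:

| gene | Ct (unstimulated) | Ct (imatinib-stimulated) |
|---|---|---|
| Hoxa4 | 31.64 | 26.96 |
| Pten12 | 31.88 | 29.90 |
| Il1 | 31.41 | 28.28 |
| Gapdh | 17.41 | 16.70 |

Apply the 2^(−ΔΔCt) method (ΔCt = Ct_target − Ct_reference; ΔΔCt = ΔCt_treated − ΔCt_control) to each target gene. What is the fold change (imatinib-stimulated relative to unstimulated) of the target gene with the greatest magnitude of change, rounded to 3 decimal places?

Hoxa4: ΔΔCt = (26.96−16.70) − (31.64−17.41) = 10.26 − 14.23 = -3.97; fold change = 2^3.97 = 15.671
Pten12: ΔΔCt = (29.90−16.70) − (31.88−17.41) = 13.20 − 14.47 = -1.27; fold change = 2^1.27 = 2.412
Il1: ΔΔCt = (28.28−16.70) − (31.41−17.41) = 11.58 − 14.00 = -2.42; fold change = 2^2.42 = 5.352
Hoxa4 has the largest |ΔΔCt| = 3.97.

15.671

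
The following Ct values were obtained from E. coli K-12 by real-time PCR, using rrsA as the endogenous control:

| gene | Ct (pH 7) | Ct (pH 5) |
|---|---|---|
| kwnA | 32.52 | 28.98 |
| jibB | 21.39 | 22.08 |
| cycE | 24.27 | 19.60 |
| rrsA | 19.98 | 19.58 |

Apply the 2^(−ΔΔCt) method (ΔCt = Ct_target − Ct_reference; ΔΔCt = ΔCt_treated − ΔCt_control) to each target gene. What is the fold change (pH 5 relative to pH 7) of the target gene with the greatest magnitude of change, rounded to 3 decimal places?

19.293

kwnA: ΔΔCt = (28.98−19.58) − (32.52−19.98) = 9.40 − 12.54 = -3.14; fold change = 2^3.14 = 8.815
jibB: ΔΔCt = (22.08−19.58) − (21.39−19.98) = 2.50 − 1.41 = 1.09; fold change = 2^-1.09 = 0.470
cycE: ΔΔCt = (19.60−19.58) − (24.27−19.98) = 0.02 − 4.29 = -4.27; fold change = 2^4.27 = 19.293
cycE has the largest |ΔΔCt| = 4.27.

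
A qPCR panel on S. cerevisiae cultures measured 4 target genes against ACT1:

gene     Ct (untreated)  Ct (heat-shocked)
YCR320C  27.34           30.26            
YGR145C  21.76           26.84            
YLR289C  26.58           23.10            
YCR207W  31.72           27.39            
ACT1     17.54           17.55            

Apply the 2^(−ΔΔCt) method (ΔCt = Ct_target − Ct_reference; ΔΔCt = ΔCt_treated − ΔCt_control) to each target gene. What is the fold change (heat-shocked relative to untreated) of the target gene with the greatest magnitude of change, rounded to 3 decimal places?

0.030

YCR320C: ΔΔCt = (30.26−17.55) − (27.34−17.54) = 12.71 − 9.80 = 2.91; fold change = 2^-2.91 = 0.133
YGR145C: ΔΔCt = (26.84−17.55) − (21.76−17.54) = 9.29 − 4.22 = 5.07; fold change = 2^-5.07 = 0.030
YLR289C: ΔΔCt = (23.10−17.55) − (26.58−17.54) = 5.55 − 9.04 = -3.49; fold change = 2^3.49 = 11.236
YCR207W: ΔΔCt = (27.39−17.55) − (31.72−17.54) = 9.84 − 14.18 = -4.34; fold change = 2^4.34 = 20.252
YGR145C has the largest |ΔΔCt| = 5.07.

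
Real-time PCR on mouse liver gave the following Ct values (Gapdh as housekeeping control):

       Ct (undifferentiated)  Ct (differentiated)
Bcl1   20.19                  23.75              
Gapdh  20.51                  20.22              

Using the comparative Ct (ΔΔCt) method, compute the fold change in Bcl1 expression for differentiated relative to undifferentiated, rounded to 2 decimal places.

ΔCt(undifferentiated) = 20.190 − 20.510 = -0.320
ΔCt(differentiated) = 23.750 − 20.220 = 3.530
ΔΔCt = 3.530 − (-0.320) = 3.850
Fold change = 2^(−3.850) = 0.069

0.07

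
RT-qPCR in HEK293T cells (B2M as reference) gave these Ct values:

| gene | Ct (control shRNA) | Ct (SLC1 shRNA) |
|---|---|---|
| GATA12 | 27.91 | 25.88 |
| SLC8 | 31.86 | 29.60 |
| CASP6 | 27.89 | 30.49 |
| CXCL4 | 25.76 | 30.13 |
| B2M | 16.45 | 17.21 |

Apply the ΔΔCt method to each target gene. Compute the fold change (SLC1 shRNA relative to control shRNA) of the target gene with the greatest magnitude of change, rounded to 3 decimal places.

0.082

GATA12: ΔΔCt = (25.88−17.21) − (27.91−16.45) = 8.67 − 11.46 = -2.79; fold change = 2^2.79 = 6.916
SLC8: ΔΔCt = (29.60−17.21) − (31.86−16.45) = 12.39 − 15.41 = -3.02; fold change = 2^3.02 = 8.112
CASP6: ΔΔCt = (30.49−17.21) − (27.89−16.45) = 13.28 − 11.44 = 1.84; fold change = 2^-1.84 = 0.279
CXCL4: ΔΔCt = (30.13−17.21) − (25.76−16.45) = 12.92 − 9.31 = 3.61; fold change = 2^-3.61 = 0.082
CXCL4 has the largest |ΔΔCt| = 3.61.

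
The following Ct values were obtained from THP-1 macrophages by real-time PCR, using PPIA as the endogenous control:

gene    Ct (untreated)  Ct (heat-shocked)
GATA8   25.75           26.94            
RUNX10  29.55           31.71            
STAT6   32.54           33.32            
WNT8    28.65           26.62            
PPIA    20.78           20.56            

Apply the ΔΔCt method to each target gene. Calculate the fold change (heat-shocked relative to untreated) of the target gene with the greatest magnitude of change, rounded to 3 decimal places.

GATA8: ΔΔCt = (26.94−20.56) − (25.75−20.78) = 6.38 − 4.97 = 1.41; fold change = 2^-1.41 = 0.376
RUNX10: ΔΔCt = (31.71−20.56) − (29.55−20.78) = 11.15 − 8.77 = 2.38; fold change = 2^-2.38 = 0.192
STAT6: ΔΔCt = (33.32−20.56) − (32.54−20.78) = 12.76 − 11.76 = 1.00; fold change = 2^-1.00 = 0.500
WNT8: ΔΔCt = (26.62−20.56) − (28.65−20.78) = 6.06 − 7.87 = -1.81; fold change = 2^1.81 = 3.506
RUNX10 has the largest |ΔΔCt| = 2.38.

0.192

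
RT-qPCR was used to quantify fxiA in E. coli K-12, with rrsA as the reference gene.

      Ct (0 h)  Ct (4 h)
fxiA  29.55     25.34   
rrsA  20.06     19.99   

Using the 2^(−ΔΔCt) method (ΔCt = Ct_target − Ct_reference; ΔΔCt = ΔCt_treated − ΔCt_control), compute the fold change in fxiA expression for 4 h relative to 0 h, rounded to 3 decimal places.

17.630

ΔCt(0 h) = 29.550 − 20.060 = 9.490
ΔCt(4 h) = 25.340 − 19.990 = 5.350
ΔΔCt = 5.350 − 9.490 = -4.140
Fold change = 2^(−(-4.140)) = 2^4.140 = 17.6305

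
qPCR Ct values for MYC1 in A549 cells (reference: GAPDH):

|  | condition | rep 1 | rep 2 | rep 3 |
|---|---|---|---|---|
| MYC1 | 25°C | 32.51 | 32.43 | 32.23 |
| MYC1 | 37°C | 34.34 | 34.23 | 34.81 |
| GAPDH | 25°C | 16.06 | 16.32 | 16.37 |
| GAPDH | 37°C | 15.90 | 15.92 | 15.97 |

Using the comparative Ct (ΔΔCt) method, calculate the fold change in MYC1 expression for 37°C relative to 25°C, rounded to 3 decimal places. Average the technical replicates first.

Mean Ct: MYC1 25°C 32.390; MYC1 37°C 34.460; GAPDH 25°C 16.250; GAPDH 37°C 15.930
ΔCt(25°C) = 32.390 − 16.250 = 16.140
ΔCt(37°C) = 34.460 − 15.930 = 18.530
ΔΔCt = 18.530 − 16.140 = 2.390
Fold change = 2^(−2.390) = 0.1908

0.191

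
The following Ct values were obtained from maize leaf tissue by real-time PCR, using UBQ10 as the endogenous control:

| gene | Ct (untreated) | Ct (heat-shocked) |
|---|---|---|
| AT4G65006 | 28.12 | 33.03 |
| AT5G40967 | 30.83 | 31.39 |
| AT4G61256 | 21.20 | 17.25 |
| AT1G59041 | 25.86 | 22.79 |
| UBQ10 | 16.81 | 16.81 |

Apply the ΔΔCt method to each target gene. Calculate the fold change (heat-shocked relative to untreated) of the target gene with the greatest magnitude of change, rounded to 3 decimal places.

0.033

AT4G65006: ΔΔCt = (33.03−16.81) − (28.12−16.81) = 16.22 − 11.31 = 4.91; fold change = 2^-4.91 = 0.033
AT5G40967: ΔΔCt = (31.39−16.81) − (30.83−16.81) = 14.58 − 14.02 = 0.56; fold change = 2^-0.56 = 0.678
AT4G61256: ΔΔCt = (17.25−16.81) − (21.20−16.81) = 0.44 − 4.39 = -3.95; fold change = 2^3.95 = 15.455
AT1G59041: ΔΔCt = (22.79−16.81) − (25.86−16.81) = 5.98 − 9.05 = -3.07; fold change = 2^3.07 = 8.398
AT4G65006 has the largest |ΔΔCt| = 4.91.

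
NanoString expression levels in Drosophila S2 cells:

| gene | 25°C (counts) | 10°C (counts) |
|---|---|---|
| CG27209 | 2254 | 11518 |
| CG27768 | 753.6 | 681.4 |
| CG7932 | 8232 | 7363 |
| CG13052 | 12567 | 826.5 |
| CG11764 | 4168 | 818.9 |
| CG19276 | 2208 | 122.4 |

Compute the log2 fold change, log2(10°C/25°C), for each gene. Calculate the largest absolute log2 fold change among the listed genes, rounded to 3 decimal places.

4.173

log2(11518/2254) = 2.353  (CG27209)
log2(681.4/753.6) = -0.145  (CG27768)
log2(7363/8232) = -0.161  (CG7932)
log2(826.5/12567) = -3.926  (CG13052)
log2(818.9/4168) = -2.348  (CG11764)
log2(122.4/2208) = -4.173  (CG19276)
The largest magnitude belongs to CG19276.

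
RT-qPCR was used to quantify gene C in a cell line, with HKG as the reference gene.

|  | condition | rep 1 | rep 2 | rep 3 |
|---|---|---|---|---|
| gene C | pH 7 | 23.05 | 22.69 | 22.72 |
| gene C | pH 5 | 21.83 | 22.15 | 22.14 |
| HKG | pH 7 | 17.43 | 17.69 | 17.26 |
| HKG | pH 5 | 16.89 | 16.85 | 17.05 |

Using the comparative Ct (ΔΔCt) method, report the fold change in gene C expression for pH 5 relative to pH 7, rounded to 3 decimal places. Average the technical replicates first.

1.189

Mean Ct: gene C pH 7 22.820; gene C pH 5 22.040; HKG pH 7 17.460; HKG pH 5 16.930
ΔCt(pH 7) = 22.820 − 17.460 = 5.360
ΔCt(pH 5) = 22.040 − 16.930 = 5.110
ΔΔCt = 5.110 − 5.360 = -0.250
Fold change = 2^(−(-0.250)) = 2^0.250 = 1.1892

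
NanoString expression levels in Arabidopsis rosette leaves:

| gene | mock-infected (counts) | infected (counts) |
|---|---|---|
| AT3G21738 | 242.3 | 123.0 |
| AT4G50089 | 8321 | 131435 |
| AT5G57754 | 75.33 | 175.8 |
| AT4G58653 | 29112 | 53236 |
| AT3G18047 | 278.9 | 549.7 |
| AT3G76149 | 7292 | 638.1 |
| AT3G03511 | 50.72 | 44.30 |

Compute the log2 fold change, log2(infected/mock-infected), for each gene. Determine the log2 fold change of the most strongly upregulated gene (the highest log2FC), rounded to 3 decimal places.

3.981

log2(123.0/242.3) = -0.978  (AT3G21738)
log2(131435/8321) = 3.981  (AT4G50089)
log2(175.8/75.33) = 1.223  (AT5G57754)
log2(53236/29112) = 0.871  (AT4G58653)
log2(549.7/278.9) = 0.979  (AT3G18047)
log2(638.1/7292) = -3.514  (AT3G76149)
log2(44.30/50.72) = -0.195  (AT3G03511)
AT4G50089 is most strongly upregulated.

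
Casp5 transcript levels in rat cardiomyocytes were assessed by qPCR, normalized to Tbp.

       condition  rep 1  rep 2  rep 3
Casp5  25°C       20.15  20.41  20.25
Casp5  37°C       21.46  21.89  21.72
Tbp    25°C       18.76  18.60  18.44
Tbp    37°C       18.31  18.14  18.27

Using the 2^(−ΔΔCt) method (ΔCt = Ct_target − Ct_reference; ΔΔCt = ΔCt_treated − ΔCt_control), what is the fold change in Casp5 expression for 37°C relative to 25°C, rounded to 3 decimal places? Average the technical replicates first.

Mean Ct: Casp5 25°C 20.270; Casp5 37°C 21.690; Tbp 25°C 18.600; Tbp 37°C 18.240
ΔCt(25°C) = 20.270 − 18.600 = 1.670
ΔCt(37°C) = 21.690 − 18.240 = 3.450
ΔΔCt = 3.450 − 1.670 = 1.780
Fold change = 2^(−1.780) = 0.2912

0.291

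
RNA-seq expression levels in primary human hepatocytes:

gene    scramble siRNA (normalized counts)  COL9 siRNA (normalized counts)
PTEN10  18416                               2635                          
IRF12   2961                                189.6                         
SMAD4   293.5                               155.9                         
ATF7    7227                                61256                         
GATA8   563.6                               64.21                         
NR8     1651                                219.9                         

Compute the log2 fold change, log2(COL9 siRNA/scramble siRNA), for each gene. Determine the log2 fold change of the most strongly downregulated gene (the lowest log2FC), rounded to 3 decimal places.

-3.965

log2(2635/18416) = -2.805  (PTEN10)
log2(189.6/2961) = -3.965  (IRF12)
log2(155.9/293.5) = -0.913  (SMAD4)
log2(61256/7227) = 3.083  (ATF7)
log2(64.21/563.6) = -3.134  (GATA8)
log2(219.9/1651) = -2.908  (NR8)
IRF12 is most strongly downregulated.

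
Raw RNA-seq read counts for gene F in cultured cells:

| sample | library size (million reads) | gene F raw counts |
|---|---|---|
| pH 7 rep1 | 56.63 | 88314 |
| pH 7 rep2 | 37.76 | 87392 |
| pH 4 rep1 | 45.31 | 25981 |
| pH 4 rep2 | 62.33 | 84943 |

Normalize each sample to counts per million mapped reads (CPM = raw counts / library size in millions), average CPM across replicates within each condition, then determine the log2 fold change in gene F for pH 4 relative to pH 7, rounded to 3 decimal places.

CPM(pH 7 rep1) = 88314 / 56.63 = 1559.4914
CPM(pH 7 rep2) = 87392 / 37.76 = 2314.4068
CPM(pH 4 rep1) = 25981 / 45.31 = 573.4054
CPM(pH 4 rep2) = 84943 / 62.33 = 1362.7948
mean CPM(pH 7) = 1936.9491; mean CPM(pH 4) = 968.1001
Fold change = 968.1001 / 1936.9491 = 0.49981
log2(0.49981) = -1.0006

-1.001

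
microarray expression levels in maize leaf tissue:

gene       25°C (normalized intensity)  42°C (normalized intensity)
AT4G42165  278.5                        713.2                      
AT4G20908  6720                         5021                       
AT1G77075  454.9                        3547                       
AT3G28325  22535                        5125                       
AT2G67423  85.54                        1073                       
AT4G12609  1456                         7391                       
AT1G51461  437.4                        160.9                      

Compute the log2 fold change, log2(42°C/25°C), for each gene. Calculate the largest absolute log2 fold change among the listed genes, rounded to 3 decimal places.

3.649

log2(713.2/278.5) = 1.357  (AT4G42165)
log2(5021/6720) = -0.420  (AT4G20908)
log2(3547/454.9) = 2.963  (AT1G77075)
log2(5125/22535) = -2.137  (AT3G28325)
log2(1073/85.54) = 3.649  (AT2G67423)
log2(7391/1456) = 2.344  (AT4G12609)
log2(160.9/437.4) = -1.443  (AT1G51461)
The largest magnitude belongs to AT2G67423.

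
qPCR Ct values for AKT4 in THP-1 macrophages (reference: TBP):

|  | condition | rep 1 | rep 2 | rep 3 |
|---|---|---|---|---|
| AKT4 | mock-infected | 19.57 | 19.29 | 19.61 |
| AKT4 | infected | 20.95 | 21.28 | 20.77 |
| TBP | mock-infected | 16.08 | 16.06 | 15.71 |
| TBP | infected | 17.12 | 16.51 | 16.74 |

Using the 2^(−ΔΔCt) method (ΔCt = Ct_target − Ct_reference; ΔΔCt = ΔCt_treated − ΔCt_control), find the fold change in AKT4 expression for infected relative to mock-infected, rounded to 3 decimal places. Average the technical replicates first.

Mean Ct: AKT4 mock-infected 19.490; AKT4 infected 21.000; TBP mock-infected 15.950; TBP infected 16.790
ΔCt(mock-infected) = 19.490 − 15.950 = 3.540
ΔCt(infected) = 21.000 − 16.790 = 4.210
ΔΔCt = 4.210 − 3.540 = 0.670
Fold change = 2^(−0.670) = 0.6285

0.629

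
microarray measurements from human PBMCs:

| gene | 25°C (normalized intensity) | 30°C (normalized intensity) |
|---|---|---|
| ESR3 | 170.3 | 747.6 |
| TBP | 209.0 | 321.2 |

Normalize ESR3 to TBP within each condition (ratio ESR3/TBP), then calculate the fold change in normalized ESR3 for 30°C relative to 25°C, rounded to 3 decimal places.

ESR3/TBP (25°C) = 170.3 / 209.0 = 0.81483
ESR3/TBP (30°C) = 747.6 / 321.2 = 2.3275
Fold change = 2.3275 / 0.81483 = 2.8564

2.856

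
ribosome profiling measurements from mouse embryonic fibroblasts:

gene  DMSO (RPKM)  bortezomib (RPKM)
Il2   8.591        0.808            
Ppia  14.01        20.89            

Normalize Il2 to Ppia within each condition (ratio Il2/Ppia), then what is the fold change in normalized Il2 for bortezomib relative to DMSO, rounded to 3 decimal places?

0.063

Il2/Ppia (DMSO) = 8.591 / 14.01 = 0.6132
Il2/Ppia (bortezomib) = 0.808 / 20.89 = 0.038679
Fold change = 0.038679 / 0.6132 = 0.0631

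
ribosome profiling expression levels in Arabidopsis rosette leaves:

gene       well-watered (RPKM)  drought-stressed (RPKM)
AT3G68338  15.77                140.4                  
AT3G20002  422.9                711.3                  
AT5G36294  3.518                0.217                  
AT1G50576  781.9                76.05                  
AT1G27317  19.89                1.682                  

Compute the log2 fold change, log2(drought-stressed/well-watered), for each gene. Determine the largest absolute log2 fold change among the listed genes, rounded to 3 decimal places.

log2(140.4/15.77) = 3.154  (AT3G68338)
log2(711.3/422.9) = 0.750  (AT3G20002)
log2(0.217/3.518) = -4.019  (AT5G36294)
log2(76.05/781.9) = -3.362  (AT1G50576)
log2(1.682/19.89) = -3.564  (AT1G27317)
The largest magnitude belongs to AT5G36294.

4.019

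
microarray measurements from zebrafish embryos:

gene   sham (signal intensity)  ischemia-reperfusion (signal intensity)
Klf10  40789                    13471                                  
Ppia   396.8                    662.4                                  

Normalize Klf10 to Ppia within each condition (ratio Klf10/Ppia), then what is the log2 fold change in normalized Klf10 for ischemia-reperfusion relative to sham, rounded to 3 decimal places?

-2.338

Klf10/Ppia (sham) = 40789 / 396.8 = 102.79
Klf10/Ppia (ischemia-reperfusion) = 13471 / 662.4 = 20.337
Fold change = 20.337 / 102.79 = 0.1978
log2(0.1978) = -2.3376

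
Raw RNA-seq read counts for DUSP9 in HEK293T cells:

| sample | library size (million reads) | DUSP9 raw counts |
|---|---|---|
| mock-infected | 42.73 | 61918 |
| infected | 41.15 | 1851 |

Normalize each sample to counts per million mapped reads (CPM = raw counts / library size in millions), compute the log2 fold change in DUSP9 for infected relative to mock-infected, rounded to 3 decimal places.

-5.010

CPM(mock-infected) = 61918 / 42.73 = 1449.0522
CPM(infected) = 1851 / 41.15 = 44.9818
Fold change = 44.9818 / 1449.0522 = 0.03104
log2(0.03104) = -5.0096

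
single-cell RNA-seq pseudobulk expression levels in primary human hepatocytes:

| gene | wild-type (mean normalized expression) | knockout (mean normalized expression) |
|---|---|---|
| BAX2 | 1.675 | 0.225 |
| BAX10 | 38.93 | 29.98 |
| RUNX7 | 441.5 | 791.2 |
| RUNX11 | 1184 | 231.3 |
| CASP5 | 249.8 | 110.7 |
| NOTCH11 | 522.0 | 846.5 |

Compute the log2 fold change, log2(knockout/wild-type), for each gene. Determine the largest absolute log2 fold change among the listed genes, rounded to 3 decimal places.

log2(0.225/1.675) = -2.896  (BAX2)
log2(29.98/38.93) = -0.377  (BAX10)
log2(791.2/441.5) = 0.842  (RUNX7)
log2(231.3/1184) = -2.356  (RUNX11)
log2(110.7/249.8) = -1.174  (CASP5)
log2(846.5/522.0) = 0.697  (NOTCH11)
The largest magnitude belongs to BAX2.

2.896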